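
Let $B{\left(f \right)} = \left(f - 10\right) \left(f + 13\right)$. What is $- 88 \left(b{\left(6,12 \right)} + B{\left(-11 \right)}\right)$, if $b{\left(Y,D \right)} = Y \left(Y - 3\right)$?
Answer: $2112$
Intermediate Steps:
$B{\left(f \right)} = \left(-10 + f\right) \left(13 + f\right)$
$b{\left(Y,D \right)} = Y \left(-3 + Y\right)$
$- 88 \left(b{\left(6,12 \right)} + B{\left(-11 \right)}\right) = - 88 \left(6 \left(-3 + 6\right) + \left(-130 + \left(-11\right)^{2} + 3 \left(-11\right)\right)\right) = - 88 \left(6 \cdot 3 - 42\right) = - 88 \left(18 - 42\right) = \left(-88\right) \left(-24\right) = 2112$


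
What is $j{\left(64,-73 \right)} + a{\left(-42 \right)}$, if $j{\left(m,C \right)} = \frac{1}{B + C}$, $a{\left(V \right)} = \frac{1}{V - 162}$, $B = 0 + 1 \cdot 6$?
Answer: $- \frac{271}{13668} \approx -0.019827$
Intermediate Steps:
$B = 6$ ($B = 0 + 6 = 6$)
$a{\left(V \right)} = \frac{1}{-162 + V}$
$j{\left(m,C \right)} = \frac{1}{6 + C}$
$j{\left(64,-73 \right)} + a{\left(-42 \right)} = \frac{1}{6 - 73} + \frac{1}{-162 - 42} = \frac{1}{-67} + \frac{1}{-204} = - \frac{1}{67} - \frac{1}{204} = - \frac{271}{13668}$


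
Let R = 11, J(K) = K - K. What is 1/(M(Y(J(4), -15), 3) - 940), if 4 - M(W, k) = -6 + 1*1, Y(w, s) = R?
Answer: -1/931 ≈ -0.0010741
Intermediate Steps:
J(K) = 0
Y(w, s) = 11
M(W, k) = 9 (M(W, k) = 4 - (-6 + 1*1) = 4 - (-6 + 1) = 4 - 1*(-5) = 4 + 5 = 9)
1/(M(Y(J(4), -15), 3) - 940) = 1/(9 - 940) = 1/(-931) = -1/931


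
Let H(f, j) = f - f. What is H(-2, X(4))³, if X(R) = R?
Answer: 0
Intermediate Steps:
H(f, j) = 0
H(-2, X(4))³ = 0³ = 0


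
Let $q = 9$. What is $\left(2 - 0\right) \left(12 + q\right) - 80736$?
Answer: $-80694$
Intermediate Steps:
$\left(2 - 0\right) \left(12 + q\right) - 80736 = \left(2 - 0\right) \left(12 + 9\right) - 80736 = \left(2 + 0\right) 21 - 80736 = 2 \cdot 21 - 80736 = 42 - 80736 = -80694$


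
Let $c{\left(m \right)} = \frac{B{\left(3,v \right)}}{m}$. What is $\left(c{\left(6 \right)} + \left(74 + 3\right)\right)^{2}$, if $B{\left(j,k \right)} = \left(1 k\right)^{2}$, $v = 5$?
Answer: $\frac{237169}{36} \approx 6588.0$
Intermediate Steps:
$B{\left(j,k \right)} = k^{2}$
$c{\left(m \right)} = \frac{25}{m}$ ($c{\left(m \right)} = \frac{5^{2}}{m} = \frac{25}{m}$)
$\left(c{\left(6 \right)} + \left(74 + 3\right)\right)^{2} = \left(\frac{25}{6} + \left(74 + 3\right)\right)^{2} = \left(25 \cdot \frac{1}{6} + 77\right)^{2} = \left(\frac{25}{6} + 77\right)^{2} = \left(\frac{487}{6}\right)^{2} = \frac{237169}{36}$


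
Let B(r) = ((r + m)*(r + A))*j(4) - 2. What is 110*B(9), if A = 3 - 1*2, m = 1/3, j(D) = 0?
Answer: -220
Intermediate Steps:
m = ⅓ ≈ 0.33333
A = 1 (A = 3 - 2 = 1)
B(r) = -2 (B(r) = ((r + ⅓)*(r + 1))*0 - 2 = ((⅓ + r)*(1 + r))*0 - 2 = ((1 + r)*(⅓ + r))*0 - 2 = 0 - 2 = -2)
110*B(9) = 110*(-2) = -220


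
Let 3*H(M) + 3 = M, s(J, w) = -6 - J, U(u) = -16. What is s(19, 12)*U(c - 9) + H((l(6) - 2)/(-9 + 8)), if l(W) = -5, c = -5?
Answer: 1204/3 ≈ 401.33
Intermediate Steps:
H(M) = -1 + M/3
s(19, 12)*U(c - 9) + H((l(6) - 2)/(-9 + 8)) = (-6 - 1*19)*(-16) + (-1 + ((-5 - 2)/(-9 + 8))/3) = (-6 - 19)*(-16) + (-1 + (-7/(-1))/3) = -25*(-16) + (-1 + (-7*(-1))/3) = 400 + (-1 + (1/3)*7) = 400 + (-1 + 7/3) = 400 + 4/3 = 1204/3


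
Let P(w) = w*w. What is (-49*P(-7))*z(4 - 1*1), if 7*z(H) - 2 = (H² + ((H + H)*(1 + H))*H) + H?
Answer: -29498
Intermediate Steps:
P(w) = w²
z(H) = 2/7 + H/7 + H²/7 + 2*H²*(1 + H)/7 (z(H) = 2/7 + ((H² + ((H + H)*(1 + H))*H) + H)/7 = 2/7 + ((H² + ((2*H)*(1 + H))*H) + H)/7 = 2/7 + ((H² + (2*H*(1 + H))*H) + H)/7 = 2/7 + ((H² + 2*H²*(1 + H)) + H)/7 = 2/7 + (H + H² + 2*H²*(1 + H))/7 = 2/7 + (H/7 + H²/7 + 2*H²*(1 + H)/7) = 2/7 + H/7 + H²/7 + 2*H²*(1 + H)/7)
(-49*P(-7))*z(4 - 1*1) = (-49*(-7)²)*(2/7 + (4 - 1*1)/7 + 2*(4 - 1*1)³/7 + 3*(4 - 1*1)²/7) = (-49*49)*(2/7 + (4 - 1)/7 + 2*(4 - 1)³/7 + 3*(4 - 1)²/7) = -2401*(2/7 + (⅐)*3 + (2/7)*3³ + (3/7)*3²) = -2401*(2/7 + 3/7 + (2/7)*27 + (3/7)*9) = -2401*(2/7 + 3/7 + 54/7 + 27/7) = -2401*86/7 = -29498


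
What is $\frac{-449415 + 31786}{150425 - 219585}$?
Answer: $\frac{417629}{69160} \approx 6.0386$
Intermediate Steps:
$\frac{-449415 + 31786}{150425 - 219585} = - \frac{417629}{-69160} = \left(-417629\right) \left(- \frac{1}{69160}\right) = \frac{417629}{69160}$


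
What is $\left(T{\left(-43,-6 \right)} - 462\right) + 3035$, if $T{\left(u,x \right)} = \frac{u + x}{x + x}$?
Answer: $\frac{30925}{12} \approx 2577.1$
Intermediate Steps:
$T{\left(u,x \right)} = \frac{u + x}{2 x}$
$\left(T{\left(-43,-6 \right)} - 462\right) + 3035 = \left(\frac{-43 - 6}{2 \left(-6\right)} - 462\right) + 3035 = \left(\frac{1}{2} \left(- \frac{1}{6}\right) \left(-49\right) - 462\right) + 3035 = \left(\frac{49}{12} - 462\right) + 3035 = - \frac{5495}{12} + 3035 = \frac{30925}{12}$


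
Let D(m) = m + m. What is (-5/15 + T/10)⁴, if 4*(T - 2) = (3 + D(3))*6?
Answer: 28398241/12960000 ≈ 2.1912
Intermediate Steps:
D(m) = 2*m
T = 31/2 (T = 2 + ((3 + 2*3)*6)/4 = 2 + ((3 + 6)*6)/4 = 2 + (9*6)/4 = 2 + (¼)*54 = 2 + 27/2 = 31/2 ≈ 15.500)
(-5/15 + T/10)⁴ = (-5/15 + (31/2)/10)⁴ = (-5*1/15 + (31/2)*(⅒))⁴ = (-⅓ + 31/20)⁴ = (73/60)⁴ = 28398241/12960000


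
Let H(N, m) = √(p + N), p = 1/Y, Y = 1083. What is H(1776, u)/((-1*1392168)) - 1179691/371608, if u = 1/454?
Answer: -1179691/371608 - √5770227/79353576 ≈ -3.1746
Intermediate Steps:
p = 1/1083 ≈ 0.00092336
u = 1/454 ≈ 0.0022026
H(N, m) = √(1/1083 + N)
H(1776, u)/((-1*1392168)) - 1179691/371608 = (√(3 + 3249*1776)/57)/((-1*1392168)) - 1179691/371608 = (√(3 + 5770224)/57)/(-1392168) - 1179691*1/371608 = (√5770227/57)*(-1/1392168) - 1179691/371608 = -√5770227/79353576 - 1179691/371608 = -1179691/371608 - √5770227/79353576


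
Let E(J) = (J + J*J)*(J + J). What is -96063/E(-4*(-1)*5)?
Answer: -32021/5600 ≈ -5.7180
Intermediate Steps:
E(J) = 2*J*(J + J²) (E(J) = (J + J²)*(2*J) = 2*J*(J + J²))
-96063/E(-4*(-1)*5) = -96063*1/(800*(1 - 4*(-1)*5)) = -96063*1/(800*(1 + 4*5)) = -96063*1/(800*(1 + 20)) = -96063/(2*400*21) = -96063/16800 = -96063*1/16800 = -32021/5600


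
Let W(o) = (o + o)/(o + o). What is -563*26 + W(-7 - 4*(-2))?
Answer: -14637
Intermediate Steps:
W(o) = 1 (W(o) = (2*o)/((2*o)) = (2*o)*(1/(2*o)) = 1)
-563*26 + W(-7 - 4*(-2)) = -563*26 + 1 = -14638 + 1 = -14637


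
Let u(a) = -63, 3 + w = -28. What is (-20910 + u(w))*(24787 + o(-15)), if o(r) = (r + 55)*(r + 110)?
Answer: -599555151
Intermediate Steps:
w = -31 (w = -3 - 28 = -31)
o(r) = (55 + r)*(110 + r)
(-20910 + u(w))*(24787 + o(-15)) = (-20910 - 63)*(24787 + (6050 + (-15)**2 + 165*(-15))) = -20973*(24787 + (6050 + 225 - 2475)) = -20973*(24787 + 3800) = -20973*28587 = -599555151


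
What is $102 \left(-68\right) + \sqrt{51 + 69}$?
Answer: $-6936 + 2 \sqrt{30} \approx -6925.0$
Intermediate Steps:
$102 \left(-68\right) + \sqrt{51 + 69} = -6936 + \sqrt{120} = -6936 + 2 \sqrt{30}$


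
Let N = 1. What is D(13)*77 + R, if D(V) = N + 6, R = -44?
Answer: 495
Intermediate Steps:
D(V) = 7 (D(V) = 1 + 6 = 7)
D(13)*77 + R = 7*77 - 44 = 539 - 44 = 495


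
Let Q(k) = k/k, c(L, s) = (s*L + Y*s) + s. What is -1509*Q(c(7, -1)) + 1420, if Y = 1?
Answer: -89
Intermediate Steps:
c(L, s) = 2*s + L*s (c(L, s) = (s*L + 1*s) + s = (L*s + s) + s = (s + L*s) + s = 2*s + L*s)
Q(k) = 1
-1509*Q(c(7, -1)) + 1420 = -1509*1 + 1420 = -1509 + 1420 = -89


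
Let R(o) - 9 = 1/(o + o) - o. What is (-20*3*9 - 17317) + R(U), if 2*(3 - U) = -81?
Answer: -3113119/174 ≈ -17892.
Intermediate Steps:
U = 87/2 (U = 3 - 1/2*(-81) = 3 + 81/2 = 87/2 ≈ 43.500)
R(o) = 9 + 1/(2*o) - o (R(o) = 9 + (1/(o + o) - o) = 9 + (1/(2*o) - o) = 9 + 1/(2*o) - o)
(-20*3*9 - 17317) + R(U) = (-20*3*9 - 17317) + (9 + 1/(2*(87/2)) - 1*87/2) = (-60*9 - 17317) + (9 + (1/2)*(2/87) - 87/2) = (-540 - 17317) + (9 + 1/87 - 87/2) = -17857 - 6001/174 = -3113119/174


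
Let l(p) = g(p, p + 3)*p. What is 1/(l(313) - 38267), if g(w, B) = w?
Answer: 1/59702 ≈ 1.6750e-5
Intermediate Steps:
l(p) = p² (l(p) = p*p = p²)
1/(l(313) - 38267) = 1/(313² - 38267) = 1/(97969 - 38267) = 1/59702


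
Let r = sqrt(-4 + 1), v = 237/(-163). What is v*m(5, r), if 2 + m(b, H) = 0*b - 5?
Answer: 1659/163 ≈ 10.178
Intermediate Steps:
v = -237/163 (v = 237*(-1/163) = -237/163 ≈ -1.4540)
r = I*sqrt(3) (r = sqrt(-3) = I*sqrt(3) ≈ 1.732*I)
m(b, H) = -7 (m(b, H) = -2 + (0*b - 5) = -2 + (0 - 5) = -2 - 5 = -7)
v*m(5, r) = -237/163*(-7) = 1659/163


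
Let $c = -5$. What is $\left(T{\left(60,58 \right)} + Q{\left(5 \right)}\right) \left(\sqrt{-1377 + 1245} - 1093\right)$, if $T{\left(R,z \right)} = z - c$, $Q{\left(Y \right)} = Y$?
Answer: $-74324 + 136 i \sqrt{33} \approx -74324.0 + 781.26 i$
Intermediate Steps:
$T{\left(R,z \right)} = 5 + z$ ($T{\left(R,z \right)} = z - -5 = z + 5 = 5 + z$)
$\left(T{\left(60,58 \right)} + Q{\left(5 \right)}\right) \left(\sqrt{-1377 + 1245} - 1093\right) = \left(\left(5 + 58\right) + 5\right) \left(\sqrt{-1377 + 1245} - 1093\right) = \left(63 + 5\right) \left(\sqrt{-132} - 1093\right) = 68 \left(2 i \sqrt{33} - 1093\right) = 68 \left(-1093 + 2 i \sqrt{33}\right) = -74324 + 136 i \sqrt{33}$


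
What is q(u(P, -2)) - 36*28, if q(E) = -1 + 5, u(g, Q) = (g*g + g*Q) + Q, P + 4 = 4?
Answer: -1004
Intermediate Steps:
P = 0 (P = -4 + 4 = 0)
u(g, Q) = Q + g² + Q*g (u(g, Q) = (g² + Q*g) + Q = Q + g² + Q*g)
q(E) = 4
q(u(P, -2)) - 36*28 = 4 - 36*28 = 4 - 1008 = -1004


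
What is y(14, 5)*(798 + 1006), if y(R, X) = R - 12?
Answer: 3608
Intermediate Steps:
y(R, X) = -12 + R
y(14, 5)*(798 + 1006) = (-12 + 14)*(798 + 1006) = 2*1804 = 3608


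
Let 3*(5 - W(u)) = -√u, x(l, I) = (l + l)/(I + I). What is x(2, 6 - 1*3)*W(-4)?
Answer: 10/3 + 4*I/9 ≈ 3.3333 + 0.44444*I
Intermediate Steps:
x(l, I) = l/I (x(l, I) = (2*l)/((2*I)) = (2*l)*(1/(2*I)) = l/I)
W(u) = 5 + √u/3 (W(u) = 5 - (-1)*√u/3 = 5 + √u/3)
x(2, 6 - 1*3)*W(-4) = (2/(6 - 1*3))*(5 + √(-4)/3) = (2/(6 - 3))*(5 + (2*I)/3) = (2/3)*(5 + 2*I/3) = (2*(⅓))*(5 + 2*I/3) = 2*(5 + 2*I/3)/3 = 10/3 + 4*I/9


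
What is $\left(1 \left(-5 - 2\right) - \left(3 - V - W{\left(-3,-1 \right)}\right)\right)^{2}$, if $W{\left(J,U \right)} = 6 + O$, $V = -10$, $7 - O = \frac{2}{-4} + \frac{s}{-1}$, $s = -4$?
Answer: $\frac{441}{4} \approx 110.25$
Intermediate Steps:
$O = \frac{7}{2}$ ($O = 7 - \left(\frac{2}{-4} - \frac{4}{-1}\right) = 7 - \left(2 \left(- \frac{1}{4}\right) - -4\right) = 7 - \left(- \frac{1}{2} + 4\right) = 7 - \frac{7}{2} = \frac{7}{2} \approx 3.5$)
$W{\left(J,U \right)} = \frac{19}{2}$ ($W{\left(J,U \right)} = 6 + \frac{7}{2} = \frac{19}{2}$)
$\left(1 \left(-5 - 2\right) - \left(3 - V - W{\left(-3,-1 \right)}\right)\right)^{2} = \left(1 \left(-5 - 2\right) + \left(\left(\frac{19}{2} - 10\right) - 3\right)\right)^{2} = \left(1 \left(-7\right) - \frac{7}{2}\right)^{2} = \left(-7 - \frac{7}{2}\right)^{2} = \left(- \frac{21}{2}\right)^{2} = \frac{441}{4}$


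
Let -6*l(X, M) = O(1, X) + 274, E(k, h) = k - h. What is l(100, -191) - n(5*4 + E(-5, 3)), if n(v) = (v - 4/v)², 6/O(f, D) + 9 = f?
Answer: -13079/72 ≈ -181.65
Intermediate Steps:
O(f, D) = 6/(-9 + f)
l(X, M) = -1093/24 (l(X, M) = -(6/(-9 + 1) + 274)/6 = -(6/(-8) + 274)/6 = -(6*(-⅛) + 274)/6 = -(-¾ + 274)/6 = -⅙*1093/4 = -1093/24)
l(100, -191) - n(5*4 + E(-5, 3)) = -1093/24 - (-4 + (5*4 + (-5 - 1*3))²)²/(5*4 + (-5 - 1*3))² = -1093/24 - (-4 + (20 + (-5 - 3))²)²/(20 + (-5 - 3))² = -1093/24 - (-4 + (20 - 8)²)²/(20 - 8)² = -1093/24 - (-4 + 12²)²/12² = -1093/24 - (-4 + 144)²/144 = -1093/24 - 140²/144 = -1093/24 - 19600/144 = -1093/24 - 1*1225/9 = -1093/24 - 1225/9 = -13079/72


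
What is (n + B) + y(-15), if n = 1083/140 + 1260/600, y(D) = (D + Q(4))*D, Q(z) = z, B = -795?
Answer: -86823/140 ≈ -620.16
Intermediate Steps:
y(D) = D*(4 + D) (y(D) = (D + 4)*D = (4 + D)*D = D*(4 + D))
n = 1377/140 (n = 1083*(1/140) + 1260*(1/600) = 1083/140 + 21/10 = 1377/140 ≈ 9.8357)
(n + B) + y(-15) = (1377/140 - 795) - 15*(4 - 15) = -109923/140 - 15*(-11) = -109923/140 + 165 = -86823/140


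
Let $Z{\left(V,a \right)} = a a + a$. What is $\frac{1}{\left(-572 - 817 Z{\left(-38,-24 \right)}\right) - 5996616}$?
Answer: $- \frac{1}{6448172} \approx -1.5508 \cdot 10^{-7}$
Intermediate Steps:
$Z{\left(V,a \right)} = a + a^{2}$ ($Z{\left(V,a \right)} = a^{2} + a = a + a^{2}$)
$\frac{1}{\left(-572 - 817 Z{\left(-38,-24 \right)}\right) - 5996616} = \frac{1}{\left(-572 - 817 \left(- 24 \left(1 - 24\right)\right)\right) - 5996616} = \frac{1}{\left(-572 - 817 \left(\left(-24\right) \left(-23\right)\right)\right) - 5996616} = \frac{1}{\left(-572 - 450984\right) - 5996616} = \frac{1}{-451556 - 5996616} = \frac{1}{-6448172} = - \frac{1}{6448172}$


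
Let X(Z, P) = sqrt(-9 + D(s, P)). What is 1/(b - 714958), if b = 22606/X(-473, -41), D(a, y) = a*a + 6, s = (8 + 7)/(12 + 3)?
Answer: I/(-714958*I + 11303*sqrt(2)) ≈ -1.398e-6 + 3.1256e-8*I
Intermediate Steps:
s = 1 (s = 15/15 = 15*(1/15) = 1)
D(a, y) = 6 + a**2 (D(a, y) = a**2 + 6 = 6 + a**2)
X(Z, P) = I*sqrt(2) (X(Z, P) = sqrt(-9 + (6 + 1**2)) = sqrt(-9 + (6 + 1)) = sqrt(-9 + 7) = sqrt(-2) = I*sqrt(2))
b = -11303*I*sqrt(2) (b = 22606/((I*sqrt(2))) = 22606*(-I*sqrt(2)/2) = -11303*I*sqrt(2) ≈ -15985.0*I)
1/(b - 714958) = 1/(-11303*I*sqrt(2) - 714958) = 1/(-714958 - 11303*I*sqrt(2))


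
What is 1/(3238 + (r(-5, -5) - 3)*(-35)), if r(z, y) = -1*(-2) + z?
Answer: 1/3448 ≈ 0.00029002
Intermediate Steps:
r(z, y) = 2 + z
1/(3238 + (r(-5, -5) - 3)*(-35)) = 1/(3238 + ((2 - 5) - 3)*(-35)) = 1/(3238 + (-3 - 3)*(-35)) = 1/(3238 - 6*(-35)) = 1/(3238 + 210) = 1/3448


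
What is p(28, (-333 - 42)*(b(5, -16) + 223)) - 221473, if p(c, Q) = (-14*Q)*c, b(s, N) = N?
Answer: 30207527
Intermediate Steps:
p(c, Q) = -14*Q*c
p(28, (-333 - 42)*(b(5, -16) + 223)) - 221473 = -14*(-333 - 42)*(-16 + 223)*28 - 221473 = -14*(-375*207)*28 - 221473 = -14*(-77625)*28 - 221473 = 30429000 - 221473 = 30207527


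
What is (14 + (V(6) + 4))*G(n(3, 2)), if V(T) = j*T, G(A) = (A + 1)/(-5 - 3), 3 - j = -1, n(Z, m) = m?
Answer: -63/4 ≈ -15.750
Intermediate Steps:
j = 4 (j = 3 - 1*(-1) = 3 + 1 = 4)
G(A) = -⅛ - A/8 (G(A) = (1 + A)/(-8) = (1 + A)*(-⅛) = -⅛ - A/8)
V(T) = 4*T
(14 + (V(6) + 4))*G(n(3, 2)) = (14 + (4*6 + 4))*(-⅛ - ⅛*2) = (14 + (24 + 4))*(-⅛ - ¼) = (14 + 28)*(-3/8) = 42*(-3/8) = -63/4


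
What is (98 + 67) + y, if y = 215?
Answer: 380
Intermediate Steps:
(98 + 67) + y = (98 + 67) + 215 = 165 + 215 = 380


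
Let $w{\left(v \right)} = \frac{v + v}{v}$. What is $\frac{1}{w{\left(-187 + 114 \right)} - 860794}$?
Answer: $- \frac{1}{860792} \approx -1.1617 \cdot 10^{-6}$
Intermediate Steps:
$w{\left(v \right)} = 2$ ($w{\left(v \right)} = \frac{2 v}{v} = 2$)
$\frac{1}{w{\left(-187 + 114 \right)} - 860794} = \frac{1}{2 - 860794} = \frac{1}{-860792} = - \frac{1}{860792}$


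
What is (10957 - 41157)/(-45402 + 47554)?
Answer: -3775/269 ≈ -14.033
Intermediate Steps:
(10957 - 41157)/(-45402 + 47554) = -30200/2152 = -30200*1/2152 = -3775/269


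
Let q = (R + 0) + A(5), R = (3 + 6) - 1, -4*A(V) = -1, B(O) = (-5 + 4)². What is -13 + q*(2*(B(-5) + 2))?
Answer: 73/2 ≈ 36.500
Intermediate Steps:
B(O) = 1 (B(O) = (-1)² = 1)
A(V) = ¼ (A(V) = -¼*(-1) = ¼)
R = 8 (R = 9 - 1 = 8)
q = 33/4 (q = (8 + 0) + ¼ = 8 + ¼ = 33/4 ≈ 8.2500)
-13 + q*(2*(B(-5) + 2)) = -13 + 33*(2*(1 + 2))/4 = -13 + 33*(2*3)/4 = -13 + (33/4)*6 = -13 + 99/2 = 73/2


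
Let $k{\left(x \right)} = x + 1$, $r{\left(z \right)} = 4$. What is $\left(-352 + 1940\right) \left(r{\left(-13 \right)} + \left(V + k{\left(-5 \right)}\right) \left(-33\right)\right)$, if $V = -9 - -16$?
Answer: $-150860$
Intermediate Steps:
$V = 7$ ($V = -9 + 16 = 7$)
$k{\left(x \right)} = 1 + x$
$\left(-352 + 1940\right) \left(r{\left(-13 \right)} + \left(V + k{\left(-5 \right)}\right) \left(-33\right)\right) = \left(-352 + 1940\right) \left(4 + \left(7 + \left(1 - 5\right)\right) \left(-33\right)\right) = 1588 \left(4 + \left(7 - 4\right) \left(-33\right)\right) = 1588 \left(4 + 3 \left(-33\right)\right) = 1588 \left(4 - 99\right) = 1588 \left(-95\right) = -150860$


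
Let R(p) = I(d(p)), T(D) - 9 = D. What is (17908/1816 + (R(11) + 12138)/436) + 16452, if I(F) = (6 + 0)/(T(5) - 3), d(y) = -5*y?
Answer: 8976103289/544346 ≈ 16490.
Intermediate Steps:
T(D) = 9 + D
I(F) = 6/11 (I(F) = (6 + 0)/((9 + 5) - 3) = 6/(14 - 3) = 6/11)
R(p) = 6/11
(17908/1816 + (R(11) + 12138)/436) + 16452 = (17908/1816 + (6/11 + 12138)/436) + 16452 = (17908*(1/1816) + (133524/11)*(1/436)) + 16452 = (4477/454 + 33381/1199) + 16452 = 20522897/544346 + 16452 = 8976103289/544346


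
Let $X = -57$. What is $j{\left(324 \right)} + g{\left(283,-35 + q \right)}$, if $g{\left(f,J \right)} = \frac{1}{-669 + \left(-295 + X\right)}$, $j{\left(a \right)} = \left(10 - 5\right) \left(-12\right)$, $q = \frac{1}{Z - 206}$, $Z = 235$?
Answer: $- \frac{61261}{1021} \approx -60.001$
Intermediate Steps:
$q = \frac{1}{29}$ ($q = \frac{1}{235 - 206} = \frac{1}{29} \approx 0.034483$)
$j{\left(a \right)} = -60$ ($j{\left(a \right)} = 5 \left(-12\right) = -60$)
$g{\left(f,J \right)} = - \frac{1}{1021}$ ($g{\left(f,J \right)} = \frac{1}{-669 - 352} = \frac{1}{-1021} = - \frac{1}{1021}$)
$j{\left(324 \right)} + g{\left(283,-35 + q \right)} = -60 - \frac{1}{1021} = - \frac{61261}{1021}$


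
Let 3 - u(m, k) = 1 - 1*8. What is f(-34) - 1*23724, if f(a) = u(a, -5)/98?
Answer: -1162471/49 ≈ -23724.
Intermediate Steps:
u(m, k) = 10 (u(m, k) = 3 - (1 - 1*8) = 3 - (1 - 8) = 3 - 1*(-7) = 3 + 7 = 10)
f(a) = 5/49 (f(a) = 10/98 = 10*(1/98) = 5/49)
f(-34) - 1*23724 = 5/49 - 1*23724 = 5/49 - 23724 = -1162471/49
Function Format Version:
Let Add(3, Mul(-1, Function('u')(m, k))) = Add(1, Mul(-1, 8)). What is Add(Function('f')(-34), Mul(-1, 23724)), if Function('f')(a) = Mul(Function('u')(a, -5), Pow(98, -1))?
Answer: Rational(-1162471, 49) ≈ -23724.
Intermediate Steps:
Function('u')(m, k) = 10 (Function('u')(m, k) = Add(3, Mul(-1, Add(1, Mul(-1, 8)))) = Add(3, Mul(-1, Add(1, -8))) = Add(3, Mul(-1, -7)) = Add(3, 7) = 10)
Function('f')(a) = Rational(5, 49) (Function('f')(a) = Mul(10, Pow(98, -1)) = Mul(10, Rational(1, 98)) = Rational(5, 49))
Add(Function('f')(-34), Mul(-1, 23724)) = Add(Rational(5, 49), Mul(-1, 23724)) = Add(Rational(5, 49), -23724) = Rational(-1162471, 49)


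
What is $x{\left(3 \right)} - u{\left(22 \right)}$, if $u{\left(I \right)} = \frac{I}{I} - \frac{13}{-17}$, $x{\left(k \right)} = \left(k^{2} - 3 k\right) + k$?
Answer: $\frac{21}{17} \approx 1.2353$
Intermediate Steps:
$x{\left(k \right)} = k^{2} - 2 k$
$u{\left(I \right)} = \frac{30}{17}$ ($u{\left(I \right)} = 1 - - \frac{13}{17} = 1 + \frac{13}{17} = \frac{30}{17}$)
$x{\left(3 \right)} - u{\left(22 \right)} = 3 \left(-2 + 3\right) - \frac{30}{17} = 3 \cdot 1 - \frac{30}{17} = 3 - \frac{30}{17} = \frac{21}{17}$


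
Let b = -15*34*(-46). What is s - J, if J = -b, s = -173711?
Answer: -150251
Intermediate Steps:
b = 23460 (b = -510*(-46) = 23460)
J = -23460 (J = -1*23460 = -23460)
s - J = -173711 - 1*(-23460) = -173711 + 23460 = -150251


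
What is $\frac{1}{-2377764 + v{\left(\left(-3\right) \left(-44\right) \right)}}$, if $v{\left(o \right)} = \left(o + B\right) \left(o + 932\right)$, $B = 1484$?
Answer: $- \frac{1}{658340} \approx -1.519 \cdot 10^{-6}$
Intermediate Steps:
$v{\left(o \right)} = \left(932 + o\right) \left(1484 + o\right)$ ($v{\left(o \right)} = \left(o + 1484\right) \left(o + 932\right) = \left(1484 + o\right) \left(932 + o\right) = \left(932 + o\right) \left(1484 + o\right)$)
$\frac{1}{-2377764 + v{\left(\left(-3\right) \left(-44\right) \right)}} = \frac{1}{-2377764 + \left(1383088 + \left(\left(-3\right) \left(-44\right)\right)^{2} + 2416 \left(\left(-3\right) \left(-44\right)\right)\right)} = \frac{1}{-2377764 + \left(1383088 + 132^{2} + 2416 \cdot 132\right)} = \frac{1}{-2377764 + \left(1383088 + 17424 + 318912\right)} = \frac{1}{-2377764 + 1719424} = \frac{1}{-658340} = - \frac{1}{658340}$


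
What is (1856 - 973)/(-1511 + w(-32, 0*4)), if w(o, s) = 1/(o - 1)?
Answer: -29139/49864 ≈ -0.58437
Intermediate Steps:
w(o, s) = 1/(-1 + o)
(1856 - 973)/(-1511 + w(-32, 0*4)) = (1856 - 973)/(-1511 + 1/(-1 - 32)) = 883/(-1511 + 1/(-33)) = 883/(-1511 - 1/33) = 883/(-49864/33) = 883*(-33/49864) = -29139/49864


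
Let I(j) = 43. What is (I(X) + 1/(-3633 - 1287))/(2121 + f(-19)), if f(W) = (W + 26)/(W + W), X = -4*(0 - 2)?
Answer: 4019621/198253860 ≈ 0.020275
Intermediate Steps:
X = 8 (X = -4*(-2) = 8)
f(W) = (26 + W)/(2*W) (f(W) = (26 + W)/((2*W)) = (26 + W)*(1/(2*W)) = (26 + W)/(2*W))
(I(X) + 1/(-3633 - 1287))/(2121 + f(-19)) = (43 + 1/(-3633 - 1287))/(2121 + (½)*(26 - 19)/(-19)) = (43 + 1/(-4920))/(2121 + (½)*(-1/19)*7) = (43 - 1/4920)/(2121 - 7/38) = 211559/(4920*(80591/38)) = (211559/4920)*(38/80591) = 4019621/198253860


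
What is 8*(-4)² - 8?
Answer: 120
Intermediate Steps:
8*(-4)² - 8 = 8*16 - 8 = 128 - 8 = 120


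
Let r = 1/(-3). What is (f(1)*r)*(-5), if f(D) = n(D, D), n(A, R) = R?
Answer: 5/3 ≈ 1.6667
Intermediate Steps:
f(D) = D
r = -⅓ ≈ -0.33333
(f(1)*r)*(-5) = (1*(-⅓))*(-5) = -⅓*(-5) = 5/3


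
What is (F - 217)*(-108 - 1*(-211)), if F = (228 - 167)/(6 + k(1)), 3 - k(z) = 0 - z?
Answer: -217227/10 ≈ -21723.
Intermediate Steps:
k(z) = 3 + z (k(z) = 3 - (0 - z) = 3 - (-1)*z = 3 + z)
F = 61/10 (F = (228 - 167)/(6 + (3 + 1)) = 61/(6 + 4) = 61/10 ≈ 6.1000)
(F - 217)*(-108 - 1*(-211)) = (61/10 - 217)*(-108 - 1*(-211)) = -2109*(-108 + 211)/10 = -2109/10*103 = -217227/10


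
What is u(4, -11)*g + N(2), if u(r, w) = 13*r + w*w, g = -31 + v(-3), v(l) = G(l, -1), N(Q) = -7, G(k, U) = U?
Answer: -5543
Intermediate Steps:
v(l) = -1
g = -32 (g = -31 - 1 = -32)
u(r, w) = w² + 13*r (u(r, w) = 13*r + w² = w² + 13*r)
u(4, -11)*g + N(2) = ((-11)² + 13*4)*(-32) - 7 = (121 + 52)*(-32) - 7 = 173*(-32) - 7 = -5536 - 7 = -5543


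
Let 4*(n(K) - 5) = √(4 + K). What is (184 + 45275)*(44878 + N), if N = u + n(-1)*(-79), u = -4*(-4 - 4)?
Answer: 2023607385 - 3591261*√3/4 ≈ 2.0221e+9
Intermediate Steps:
n(K) = 5 + √(4 + K)/4
u = 32 (u = -4*(-8) = 32)
N = -363 - 79*√3/4 (N = 32 + (5 + √(4 - 1)/4)*(-79) = 32 + (5 + √3/4)*(-79) = 32 + (-395 - 79*√3/4) = -363 - 79*√3/4 ≈ -397.21)
(184 + 45275)*(44878 + N) = (184 + 45275)*(44878 + (-363 - 79*√3/4)) = 45459*(44515 - 79*√3/4) = 2023607385 - 3591261*√3/4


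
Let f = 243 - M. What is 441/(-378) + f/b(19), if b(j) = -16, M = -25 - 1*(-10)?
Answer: -415/24 ≈ -17.292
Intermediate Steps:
M = -15 (M = -25 + 10 = -15)
f = 258 (f = 243 - 1*(-15) = 243 + 15 = 258)
441/(-378) + f/b(19) = 441/(-378) + 258/(-16) = 441*(-1/378) + 258*(-1/16) = -7/6 - 129/8 = -415/24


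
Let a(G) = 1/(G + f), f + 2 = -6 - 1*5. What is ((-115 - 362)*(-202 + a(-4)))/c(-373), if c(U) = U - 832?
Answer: -327699/4097 ≈ -79.985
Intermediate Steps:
f = -13 (f = -2 + (-6 - 1*5) = -2 + (-6 - 5) = -2 - 11 = -13)
a(G) = 1/(-13 + G) (a(G) = 1/(G - 13) = 1/(-13 + G))
c(U) = -832 + U
((-115 - 362)*(-202 + a(-4)))/c(-373) = ((-115 - 362)*(-202 + 1/(-13 - 4)))/(-832 - 373) = -477*(-202 + 1/(-17))/(-1205) = -477*(-202 - 1/17)*(-1/1205) = -477*(-3435/17)*(-1/1205) = (1638495/17)*(-1/1205) = -327699/4097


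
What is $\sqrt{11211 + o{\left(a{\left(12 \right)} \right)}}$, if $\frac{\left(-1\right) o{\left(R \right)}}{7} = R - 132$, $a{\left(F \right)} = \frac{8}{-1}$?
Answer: $\sqrt{12191} \approx 110.41$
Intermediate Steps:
$a{\left(F \right)} = -8$ ($a{\left(F \right)} = 8 \left(-1\right) = -8$)
$o{\left(R \right)} = 924 - 7 R$ ($o{\left(R \right)} = - 7 \left(R - 132\right) = - 7 \left(-132 + R\right) = 924 - 7 R$)
$\sqrt{11211 + o{\left(a{\left(12 \right)} \right)}} = \sqrt{11211 + \left(924 - -56\right)} = \sqrt{11211 + \left(924 + 56\right)} = \sqrt{11211 + 980} = \sqrt{12191}$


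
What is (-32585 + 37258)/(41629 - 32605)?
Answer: 4673/9024 ≈ 0.51784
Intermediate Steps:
(-32585 + 37258)/(41629 - 32605) = 4673/9024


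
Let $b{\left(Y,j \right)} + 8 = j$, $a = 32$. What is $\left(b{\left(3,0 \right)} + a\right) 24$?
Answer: $576$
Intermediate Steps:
$b{\left(Y,j \right)} = -8 + j$
$\left(b{\left(3,0 \right)} + a\right) 24 = \left(\left(-8 + 0\right) + 32\right) 24 = \left(-8 + 32\right) 24 = 24 \cdot 24 = 576$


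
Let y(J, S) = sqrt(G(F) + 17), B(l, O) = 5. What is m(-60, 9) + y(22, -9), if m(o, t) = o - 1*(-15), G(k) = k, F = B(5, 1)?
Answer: -45 + sqrt(22) ≈ -40.310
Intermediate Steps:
F = 5
m(o, t) = 15 + o (m(o, t) = o + 15 = 15 + o)
y(J, S) = sqrt(22) (y(J, S) = sqrt(5 + 17) = sqrt(22))
m(-60, 9) + y(22, -9) = (15 - 60) + sqrt(22) = -45 + sqrt(22)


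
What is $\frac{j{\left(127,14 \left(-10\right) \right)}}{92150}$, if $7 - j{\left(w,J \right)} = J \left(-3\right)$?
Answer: $- \frac{413}{92150} \approx -0.0044818$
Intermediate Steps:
$j{\left(w,J \right)} = 7 + 3 J$ ($j{\left(w,J \right)} = 7 - J \left(-3\right) = 7 - - 3 J = 7 + 3 J$)
$\frac{j{\left(127,14 \left(-10\right) \right)}}{92150} = \frac{7 + 3 \cdot 14 \left(-10\right)}{92150} = \left(7 + 3 \left(-140\right)\right) \frac{1}{92150} = \left(7 - 420\right) \frac{1}{92150} = \left(-413\right) \frac{1}{92150} = - \frac{413}{92150}$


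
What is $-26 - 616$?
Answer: $-642$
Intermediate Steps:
$-26 - 616 = -642$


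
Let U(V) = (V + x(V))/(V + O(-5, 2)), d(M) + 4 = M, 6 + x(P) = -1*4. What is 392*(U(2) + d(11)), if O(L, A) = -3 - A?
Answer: 11368/3 ≈ 3789.3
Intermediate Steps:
x(P) = -10 (x(P) = -6 - 1*4 = -6 - 4 = -10)
d(M) = -4 + M
U(V) = (-10 + V)/(-5 + V) (U(V) = (V - 10)/(V + (-3 - 1*2)) = (-10 + V)/(V + (-3 - 2)) = (-10 + V)/(V - 5) = (-10 + V)/(-5 + V))
392*(U(2) + d(11)) = 392*((-10 + 2)/(-5 + 2) + (-4 + 11)) = 392*(-8/(-3) + 7) = 392*(-⅓*(-8) + 7) = 392*(8/3 + 7) = 392*(29/3) = 11368/3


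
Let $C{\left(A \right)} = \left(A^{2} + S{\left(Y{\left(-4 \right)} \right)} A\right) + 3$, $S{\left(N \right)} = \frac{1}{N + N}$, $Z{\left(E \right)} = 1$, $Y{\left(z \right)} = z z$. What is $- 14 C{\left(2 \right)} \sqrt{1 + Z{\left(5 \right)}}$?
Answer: $- \frac{791 \sqrt{2}}{8} \approx -139.83$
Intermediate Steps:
$Y{\left(z \right)} = z^{2}$
$S{\left(N \right)} = \frac{1}{2 N}$
$C{\left(A \right)} = 3 + A^{2} + \frac{A}{32}$ ($C{\left(A \right)} = \left(A^{2} + \frac{1}{2 \left(-4\right)^{2}} A\right) + 3 = \left(A^{2} + \frac{1}{2 \cdot 16} A\right) + 3 = \left(A^{2} + \frac{1}{2} \cdot \frac{1}{16} A\right) + 3 = \left(A^{2} + \frac{A}{32}\right) + 3 = 3 + A^{2} + \frac{A}{32}$)
$- 14 C{\left(2 \right)} \sqrt{1 + Z{\left(5 \right)}} = - 14 \left(3 + 2^{2} + \frac{1}{32} \cdot 2\right) \sqrt{1 + 1} = - 14 \left(3 + 4 + \frac{1}{16}\right) \sqrt{2} = \left(-14\right) \frac{113}{16} \sqrt{2} = - \frac{791 \sqrt{2}}{8}$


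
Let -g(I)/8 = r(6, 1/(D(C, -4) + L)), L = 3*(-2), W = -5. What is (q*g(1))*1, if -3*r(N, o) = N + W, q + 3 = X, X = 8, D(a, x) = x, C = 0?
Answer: 40/3 ≈ 13.333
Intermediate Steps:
L = -6
q = 5 (q = -3 + 8 = 5)
r(N, o) = 5/3 - N/3 (r(N, o) = -(N - 5)/3 = -(-5 + N)/3 = 5/3 - N/3)
g(I) = 8/3 (g(I) = -8*(5/3 - ⅓*6) = -8*(5/3 - 2) = -8*(-⅓) = 8/3)
(q*g(1))*1 = (5*(8/3))*1 = (40/3)*1 = 40/3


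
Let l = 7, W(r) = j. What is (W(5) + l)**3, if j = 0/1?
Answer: 343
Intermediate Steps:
j = 0 (j = 0*1 = 0)
W(r) = 0
(W(5) + l)**3 = (0 + 7)**3 = 7**3 = 343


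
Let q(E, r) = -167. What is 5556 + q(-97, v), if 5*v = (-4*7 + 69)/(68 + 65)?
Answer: 5389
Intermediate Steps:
v = 41/665 (v = ((-4*7 + 69)/(68 + 65))/5 = ((-28 + 69)/133)/5 = (41*(1/133))/5 = (⅕)*(41/133) = 41/665 ≈ 0.061654)
5556 + q(-97, v) = 5556 - 167 = 5389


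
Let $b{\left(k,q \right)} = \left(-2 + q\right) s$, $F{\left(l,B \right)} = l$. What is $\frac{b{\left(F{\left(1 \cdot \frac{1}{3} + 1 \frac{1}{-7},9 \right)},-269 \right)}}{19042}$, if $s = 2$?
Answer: $- \frac{271}{9521} \approx -0.028463$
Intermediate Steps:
$b{\left(k,q \right)} = -4 + 2 q$ ($b{\left(k,q \right)} = \left(-2 + q\right) 2 = -4 + 2 q$)
$\frac{b{\left(F{\left(1 \cdot \frac{1}{3} + 1 \frac{1}{-7},9 \right)},-269 \right)}}{19042} = \frac{-4 + 2 \left(-269\right)}{19042} = \left(-4 - 538\right) \frac{1}{19042} = \left(-542\right) \frac{1}{19042} = - \frac{271}{9521}$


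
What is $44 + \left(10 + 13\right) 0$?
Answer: $44$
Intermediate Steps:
$44 + \left(10 + 13\right) 0 = 44 + 23 \cdot 0 = 44 + 0 = 44$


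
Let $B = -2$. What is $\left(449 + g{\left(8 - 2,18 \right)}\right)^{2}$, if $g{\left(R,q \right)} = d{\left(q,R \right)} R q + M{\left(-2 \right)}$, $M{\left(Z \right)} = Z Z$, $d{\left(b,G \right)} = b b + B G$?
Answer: $1166154201$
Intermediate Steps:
$d{\left(b,G \right)} = b^{2} - 2 G$ ($d{\left(b,G \right)} = b b - 2 G = b^{2} - 2 G$)
$M{\left(Z \right)} = Z^{2}$
$g{\left(R,q \right)} = 4 + R q \left(q^{2} - 2 R\right)$ ($g{\left(R,q \right)} = \left(q^{2} - 2 R\right) R q + \left(-2\right)^{2} = R \left(q^{2} - 2 R\right) q + 4 = R q \left(q^{2} - 2 R\right) + 4 = 4 + R q \left(q^{2} - 2 R\right)$)
$\left(449 + g{\left(8 - 2,18 \right)}\right)^{2} = \left(449 - \left(-4 + \left(8 - 2\right) 18 \left(- 18^{2} + 2 \left(8 - 2\right)\right)\right)\right)^{2} = \left(449 - \left(-4 + 6 \cdot 18 \left(\left(-1\right) 324 + 2 \cdot 6\right)\right)\right)^{2} = \left(449 - \left(-4 + 6 \cdot 18 \left(-324 + 12\right)\right)\right)^{2} = \left(449 - \left(-4 + 6 \cdot 18 \left(-312\right)\right)\right)^{2} = \left(449 + \left(4 + 33696\right)\right)^{2} = \left(449 + 33700\right)^{2} = 34149^{2} = 1166154201$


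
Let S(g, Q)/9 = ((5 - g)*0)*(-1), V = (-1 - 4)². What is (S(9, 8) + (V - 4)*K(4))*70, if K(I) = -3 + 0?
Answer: -4410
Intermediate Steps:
K(I) = -3
V = 25 (V = (-5)² = 25)
S(g, Q) = 0 (S(g, Q) = 9*(((5 - g)*0)*(-1)) = 9*(0*(-1)) = 9*0 = 0)
(S(9, 8) + (V - 4)*K(4))*70 = (0 + (25 - 4)*(-3))*70 = (0 + 21*(-3))*70 = (0 - 63)*70 = -63*70 = -4410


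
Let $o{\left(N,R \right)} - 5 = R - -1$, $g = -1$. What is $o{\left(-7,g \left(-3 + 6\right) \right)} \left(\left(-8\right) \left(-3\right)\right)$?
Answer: $72$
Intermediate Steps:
$o{\left(N,R \right)} = 6 + R$ ($o{\left(N,R \right)} = 5 + \left(R - -1\right) = 5 + \left(R + 1\right) = 5 + \left(1 + R\right) = 6 + R$)
$o{\left(-7,g \left(-3 + 6\right) \right)} \left(\left(-8\right) \left(-3\right)\right) = \left(6 - \left(-3 + 6\right)\right) \left(\left(-8\right) \left(-3\right)\right) = \left(6 - 3\right) 24 = 3 \cdot 24 = 72$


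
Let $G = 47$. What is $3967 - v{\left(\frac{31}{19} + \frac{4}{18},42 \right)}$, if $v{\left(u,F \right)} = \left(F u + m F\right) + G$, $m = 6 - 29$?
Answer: $\frac{274064}{57} \approx 4808.1$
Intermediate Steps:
$m = -23$
$v{\left(u,F \right)} = 47 - 23 F + F u$ ($v{\left(u,F \right)} = \left(F u - 23 F\right) + 47 = \left(- 23 F + F u\right) + 47 = 47 - 23 F + F u$)
$3967 - v{\left(\frac{31}{19} + \frac{4}{18},42 \right)} = 3967 - \left(47 - 966 + 42 \left(\frac{31}{19} + \frac{4}{18}\right)\right) = 3967 - \left(47 - 966 + 42 \left(31 \cdot \frac{1}{19} + 4 \cdot \frac{1}{18}\right)\right) = 3967 - \left(47 - 966 + 42 \left(\frac{31}{19} + \frac{2}{9}\right)\right) = 3967 - \left(47 - 966 + 42 \cdot \frac{317}{171}\right) = 3967 - \left(47 - 966 + \frac{4438}{57}\right) = 3967 - - \frac{47945}{57} = 3967 + \frac{47945}{57} = \frac{274064}{57}$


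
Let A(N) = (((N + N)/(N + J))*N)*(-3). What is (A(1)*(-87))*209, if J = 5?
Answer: 18183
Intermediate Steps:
A(N) = -6*N²/(5 + N) (A(N) = (((N + N)/(N + 5))*N)*(-3) = (((2*N)/(5 + N))*N)*(-3) = ((2*N/(5 + N))*N)*(-3) = (2*N²/(5 + N))*(-3) = -6*N²/(5 + N))
(A(1)*(-87))*209 = (-6*1²/(5 + 1)*(-87))*209 = (-6*1/6*(-87))*209 = (-6*1*⅙*(-87))*209 = -1*(-87)*209 = 87*209 = 18183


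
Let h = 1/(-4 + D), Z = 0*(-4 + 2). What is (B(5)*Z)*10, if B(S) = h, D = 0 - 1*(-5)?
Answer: 0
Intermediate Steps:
D = 5 (D = 0 + 5 = 5)
Z = 0 (Z = 0*(-2) = 0)
h = 1 (h = 1/(-4 + 5) = 1/1 = 1)
B(S) = 1
(B(5)*Z)*10 = (1*0)*10 = 0*10 = 0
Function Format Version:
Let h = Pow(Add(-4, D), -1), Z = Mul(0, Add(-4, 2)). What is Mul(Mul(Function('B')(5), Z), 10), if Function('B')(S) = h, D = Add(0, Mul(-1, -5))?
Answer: 0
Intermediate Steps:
D = 5 (D = Add(0, 5) = 5)
Z = 0 (Z = Mul(0, -2) = 0)
h = 1 (h = Pow(Add(-4, 5), -1) = Pow(1, -1) = 1)
Function('B')(S) = 1
Mul(Mul(Function('B')(5), Z), 10) = Mul(Mul(1, 0), 10) = Mul(0, 10) = 0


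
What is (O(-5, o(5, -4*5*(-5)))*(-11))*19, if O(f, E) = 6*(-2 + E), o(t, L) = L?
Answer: -122892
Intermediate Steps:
O(f, E) = -12 + 6*E
(O(-5, o(5, -4*5*(-5)))*(-11))*19 = ((-12 + 6*(-4*5*(-5)))*(-11))*19 = ((-12 + 6*(-20*(-5)))*(-11))*19 = ((-12 + 6*100)*(-11))*19 = ((-12 + 600)*(-11))*19 = (588*(-11))*19 = -6468*19 = -122892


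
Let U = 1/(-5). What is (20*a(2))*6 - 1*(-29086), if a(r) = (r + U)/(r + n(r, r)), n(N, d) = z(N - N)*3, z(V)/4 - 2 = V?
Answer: 378226/13 ≈ 29094.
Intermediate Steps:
z(V) = 8 + 4*V
n(N, d) = 24 (n(N, d) = (8 + 4*(N - N))*3 = (8 + 4*0)*3 = (8 + 0)*3 = 8*3 = 24)
U = -⅕ ≈ -0.20000
a(r) = (-⅕ + r)/(24 + r) (a(r) = (r - ⅕)/(r + 24) = (-⅕ + r)/(24 + r))
(20*a(2))*6 - 1*(-29086) = (20*((-⅕ + 2)/(24 + 2)))*6 - 1*(-29086) = (20*((9/5)/26))*6 + 29086 = (20*((1/26)*(9/5)))*6 + 29086 = (20*(9/130))*6 + 29086 = (18/13)*6 + 29086 = 108/13 + 29086 = 378226/13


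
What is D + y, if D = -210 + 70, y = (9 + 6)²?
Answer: 85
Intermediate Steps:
y = 225 (y = 15² = 225)
D = -140
D + y = -140 + 225 = 85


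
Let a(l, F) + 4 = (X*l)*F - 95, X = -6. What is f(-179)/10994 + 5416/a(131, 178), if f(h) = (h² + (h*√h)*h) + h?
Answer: 2200679765/769618479 + 32041*I*√179/10994 ≈ 2.8594 + 38.992*I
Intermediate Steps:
a(l, F) = -99 - 6*F*l (a(l, F) = -4 + ((-6*l)*F - 95) = -4 + (-6*F*l - 95) = -4 + (-95 - 6*F*l) = -99 - 6*F*l)
f(h) = h + h² + h^(5/2) (f(h) = (h² + h^(3/2)*h) + h = (h² + h^(5/2)) + h = h + h² + h^(5/2))
f(-179)/10994 + 5416/a(131, 178) = (-179 + (-179)² + (-179)^(5/2))/10994 + 5416/(-99 - 6*178*131) = (-179 + 32041 + 32041*I*√179)*(1/10994) + 5416/(-99 - 139908) = (31862 + 32041*I*√179)*(1/10994) + 5416/(-140007) = (15931/5497 + 32041*I*√179/10994) + 5416*(-1/140007) = (15931/5497 + 32041*I*√179/10994) - 5416/140007 = 2200679765/769618479 + 32041*I*√179/10994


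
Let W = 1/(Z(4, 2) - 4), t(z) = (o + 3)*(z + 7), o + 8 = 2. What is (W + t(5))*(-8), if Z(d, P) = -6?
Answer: 1444/5 ≈ 288.80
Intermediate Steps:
o = -6 (o = -8 + 2 = -6)
t(z) = -21 - 3*z (t(z) = (-6 + 3)*(z + 7) = -3*(7 + z) = -21 - 3*z)
W = -⅒ (W = 1/(-6 - 4) = 1/(-10) = -⅒ ≈ -0.10000)
(W + t(5))*(-8) = (-⅒ + (-21 - 3*5))*(-8) = (-⅒ + (-21 - 15))*(-8) = (-⅒ - 36)*(-8) = -361/10*(-8) = 1444/5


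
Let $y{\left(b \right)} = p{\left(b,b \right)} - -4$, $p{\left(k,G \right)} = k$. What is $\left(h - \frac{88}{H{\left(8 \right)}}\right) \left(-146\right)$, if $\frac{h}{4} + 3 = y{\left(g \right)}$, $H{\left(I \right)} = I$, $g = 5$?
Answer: $-1898$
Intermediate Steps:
$y{\left(b \right)} = 4 + b$ ($y{\left(b \right)} = b - -4 = b + 4 = 4 + b$)
$h = 24$ ($h = -12 + 4 \left(4 + 5\right) = -12 + 4 \cdot 9 = -12 + 36 = 24$)
$\left(h - \frac{88}{H{\left(8 \right)}}\right) \left(-146\right) = \left(24 - \frac{88}{8}\right) \left(-146\right) = \left(24 - 11\right) \left(-146\right) = 13 \left(-146\right) = -1898$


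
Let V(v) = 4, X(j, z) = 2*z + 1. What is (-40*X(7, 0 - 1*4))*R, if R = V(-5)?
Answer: 1120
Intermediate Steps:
X(j, z) = 1 + 2*z
R = 4
(-40*X(7, 0 - 1*4))*R = -40*(1 + 2*(0 - 1*4))*4 = -40*(1 + 2*(0 - 4))*4 = -40*(1 + 2*(-4))*4 = -40*(1 - 8)*4 = -40*(-7)*4 = 280*4 = 1120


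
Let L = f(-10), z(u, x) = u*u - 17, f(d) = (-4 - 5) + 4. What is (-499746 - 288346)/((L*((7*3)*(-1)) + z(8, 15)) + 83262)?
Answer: -394046/41707 ≈ -9.4480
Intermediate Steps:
f(d) = -5 (f(d) = -9 + 4 = -5)
z(u, x) = -17 + u² (z(u, x) = u² - 17 = -17 + u²)
L = -5
(-499746 - 288346)/((L*((7*3)*(-1)) + z(8, 15)) + 83262) = (-499746 - 288346)/((-5*7*3*(-1) + (-17 + 8²)) + 83262) = -788092/((-105*(-1) + (-17 + 64)) + 83262) = -788092/((-5*(-21) + 47) + 83262) = -788092/((105 + 47) + 83262) = -788092/(152 + 83262) = -788092/83414 = -788092*1/83414 = -394046/41707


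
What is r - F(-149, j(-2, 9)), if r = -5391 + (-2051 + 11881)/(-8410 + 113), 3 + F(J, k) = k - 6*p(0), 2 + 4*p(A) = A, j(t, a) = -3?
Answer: -44714066/8297 ≈ -5389.2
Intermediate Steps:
p(A) = -½ + A/4
F(J, k) = k (F(J, k) = -3 + (k - 6*(-½ + (¼)*0)) = -3 + (k - 6*(-½ + 0)) = -3 + (k - 6*(-½)) = -3 + (k + 3) = -3 + (3 + k) = k)
r = -44738957/8297 (r = -5391 + 9830/(-8297) = -5391 + 9830*(-1/8297) = -5391 - 9830/8297 = -44738957/8297 ≈ -5392.2)
r - F(-149, j(-2, 9)) = -44738957/8297 - 1*(-3) = -44738957/8297 + 3 = -44714066/8297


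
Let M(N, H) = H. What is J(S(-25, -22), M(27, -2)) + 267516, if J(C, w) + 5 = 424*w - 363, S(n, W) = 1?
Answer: 266300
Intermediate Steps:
J(C, w) = -368 + 424*w (J(C, w) = -5 + (424*w - 363) = -5 + (-363 + 424*w) = -368 + 424*w)
J(S(-25, -22), M(27, -2)) + 267516 = (-368 + 424*(-2)) + 267516 = (-368 - 848) + 267516 = -1216 + 267516 = 266300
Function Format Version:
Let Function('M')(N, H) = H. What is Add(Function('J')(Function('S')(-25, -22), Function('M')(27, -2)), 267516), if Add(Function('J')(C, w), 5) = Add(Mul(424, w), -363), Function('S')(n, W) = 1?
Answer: 266300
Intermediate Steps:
Function('J')(C, w) = Add(-368, Mul(424, w)) (Function('J')(C, w) = Add(-5, Add(Mul(424, w), -363)) = Add(-5, Add(-363, Mul(424, w))) = Add(-368, Mul(424, w)))
Add(Function('J')(Function('S')(-25, -22), Function('M')(27, -2)), 267516) = Add(Add(-368, Mul(424, -2)), 267516) = Add(Add(-368, -848), 267516) = Add(-1216, 267516) = 266300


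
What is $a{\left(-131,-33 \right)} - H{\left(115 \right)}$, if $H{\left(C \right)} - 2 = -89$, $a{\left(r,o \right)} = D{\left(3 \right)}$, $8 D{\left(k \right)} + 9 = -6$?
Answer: $\frac{681}{8} \approx 85.125$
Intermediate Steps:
$D{\left(k \right)} = - \frac{15}{8}$ ($D{\left(k \right)} = - \frac{9}{8} + \frac{1}{8} \left(-6\right) = - \frac{9}{8} - \frac{3}{4} = - \frac{15}{8}$)
$a{\left(r,o \right)} = - \frac{15}{8}$
$H{\left(C \right)} = -87$ ($H{\left(C \right)} = 2 - 89 = -87$)
$a{\left(-131,-33 \right)} - H{\left(115 \right)} = - \frac{15}{8} - -87 = - \frac{15}{8} + 87 = \frac{681}{8}$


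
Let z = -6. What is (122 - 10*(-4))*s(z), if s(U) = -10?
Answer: -1620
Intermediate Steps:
(122 - 10*(-4))*s(z) = (122 - 10*(-4))*(-10) = (122 + 40)*(-10) = 162*(-10) = -1620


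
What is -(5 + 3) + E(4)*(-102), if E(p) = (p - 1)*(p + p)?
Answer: -2456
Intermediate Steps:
E(p) = 2*p*(-1 + p) (E(p) = (-1 + p)*(2*p) = 2*p*(-1 + p))
-(5 + 3) + E(4)*(-102) = -(5 + 3) + (2*4*(-1 + 4))*(-102) = -1*8 + (2*4*3)*(-102) = -8 + 24*(-102) = -8 - 2448 = -2456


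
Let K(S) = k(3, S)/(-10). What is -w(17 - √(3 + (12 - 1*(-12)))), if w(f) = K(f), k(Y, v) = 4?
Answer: ⅖ ≈ 0.40000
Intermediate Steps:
K(S) = -⅖ (K(S) = 4/(-10) = 4*(-⅒) = -⅖)
w(f) = -⅖
-w(17 - √(3 + (12 - 1*(-12)))) = -1*(-⅖) = ⅖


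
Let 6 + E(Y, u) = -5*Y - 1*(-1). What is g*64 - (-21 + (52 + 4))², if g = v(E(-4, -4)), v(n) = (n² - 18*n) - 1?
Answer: -4169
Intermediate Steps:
E(Y, u) = -5 - 5*Y (E(Y, u) = -6 + (-5*Y - 1*(-1)) = -6 + (-5*Y + 1) = -6 + (1 - 5*Y) = -5 - 5*Y)
v(n) = -1 + n² - 18*n
g = -46 (g = -1 + (-5 - 5*(-4))² - 18*(-5 - 5*(-4)) = -1 + (-5 + 20)² - 18*(-5 + 20) = -1 + 15² - 18*15 = -1 + 225 - 270 = -46)
g*64 - (-21 + (52 + 4))² = -46*64 - (-21 + (52 + 4))² = -2944 - (-21 + 56)² = -2944 - 1*35² = -2944 - 1*1225 = -2944 - 1225 = -4169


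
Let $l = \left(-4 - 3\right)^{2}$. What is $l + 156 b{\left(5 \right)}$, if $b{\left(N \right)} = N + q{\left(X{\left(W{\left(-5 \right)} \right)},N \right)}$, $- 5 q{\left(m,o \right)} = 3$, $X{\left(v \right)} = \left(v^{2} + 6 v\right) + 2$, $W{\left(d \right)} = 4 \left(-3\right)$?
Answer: $\frac{3677}{5} \approx 735.4$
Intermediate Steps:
$W{\left(d \right)} = -12$
$X{\left(v \right)} = 2 + v^{2} + 6 v$
$l = 49$ ($l = \left(-7\right)^{2} = 49$)
$q{\left(m,o \right)} = - \frac{3}{5}$ ($q{\left(m,o \right)} = \left(- \frac{1}{5}\right) 3 = - \frac{3}{5}$)
$b{\left(N \right)} = - \frac{3}{5} + N$ ($b{\left(N \right)} = N - \frac{3}{5} = - \frac{3}{5} + N$)
$l + 156 b{\left(5 \right)} = 49 + 156 \left(- \frac{3}{5} + 5\right) = 49 + 156 \cdot \frac{22}{5} = 49 + \frac{3432}{5} = \frac{3677}{5}$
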